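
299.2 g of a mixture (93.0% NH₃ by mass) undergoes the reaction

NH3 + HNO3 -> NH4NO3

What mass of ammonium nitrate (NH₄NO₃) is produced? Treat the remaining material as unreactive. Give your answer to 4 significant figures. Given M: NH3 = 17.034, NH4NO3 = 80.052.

Mass of pure NH3 = 299.2 g × 0.930 = 278.26 g.
n(NH3) = 278.26 g / 17.034 g/mol = 16.335 mol.
From the equation the NH3:NH4NO3 mole ratio is 1:1, so n(NH4NO3) = 16.335 × 1/1 = 16.335 mol.
Mass of NH4NO3 = 16.335 mol × 80.052 g/mol = 1307.7 g.

1308 g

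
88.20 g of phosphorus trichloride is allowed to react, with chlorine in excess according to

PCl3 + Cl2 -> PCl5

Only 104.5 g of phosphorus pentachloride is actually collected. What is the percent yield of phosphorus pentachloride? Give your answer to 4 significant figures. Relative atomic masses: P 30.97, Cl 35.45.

78.14 %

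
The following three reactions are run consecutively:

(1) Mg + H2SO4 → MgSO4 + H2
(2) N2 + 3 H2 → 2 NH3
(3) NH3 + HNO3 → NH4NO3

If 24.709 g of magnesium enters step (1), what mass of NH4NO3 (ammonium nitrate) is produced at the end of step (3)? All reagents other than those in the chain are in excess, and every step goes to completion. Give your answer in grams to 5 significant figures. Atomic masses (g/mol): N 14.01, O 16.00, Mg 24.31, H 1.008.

54.244 g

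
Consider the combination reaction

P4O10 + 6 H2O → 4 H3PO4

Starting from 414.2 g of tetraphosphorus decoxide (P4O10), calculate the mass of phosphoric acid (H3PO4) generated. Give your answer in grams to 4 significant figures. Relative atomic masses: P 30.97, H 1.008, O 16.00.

M(P4O10) = 4(30.97) + 10(16.00) = 283.88 g/mol.
M(H3PO4) = 3(1.008) + 30.97 + 4(16.00) = 97.994 g/mol.
n(P4O10) = 414.20 g / 283.88 g/mol = 1.4591 mol.
From the equation the P4O10:H3PO4 mole ratio is 1:4, so n(H3PO4) = 1.4591 × 4/1 = 5.8363 mol.
Mass of H3PO4 = 5.8363 mol × 97.994 g/mol = 571.92 g.

571.9 g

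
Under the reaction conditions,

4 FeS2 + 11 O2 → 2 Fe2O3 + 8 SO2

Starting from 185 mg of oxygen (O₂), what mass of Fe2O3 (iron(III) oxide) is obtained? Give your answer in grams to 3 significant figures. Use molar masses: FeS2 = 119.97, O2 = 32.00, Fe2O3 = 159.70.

0.168 g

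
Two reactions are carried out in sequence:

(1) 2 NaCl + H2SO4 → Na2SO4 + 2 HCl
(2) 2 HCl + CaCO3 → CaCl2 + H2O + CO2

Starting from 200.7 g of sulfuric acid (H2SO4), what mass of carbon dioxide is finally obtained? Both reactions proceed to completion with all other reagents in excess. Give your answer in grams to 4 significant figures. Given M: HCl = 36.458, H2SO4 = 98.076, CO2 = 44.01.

90.06 g

n(H2SO4) = 200.70 / 98.076 = 2.0464 mol.
Step 1 gives a 1:2 ratio of H2SO4 to HCl, so n(HCl) = 4.0927 mol.
In step 2 the HCl:CO2 ratio is 2:1, so n(CO2) = 2.0464 mol.
Mass of CO2 = 2.0464 × 44.01 = 90.061 g.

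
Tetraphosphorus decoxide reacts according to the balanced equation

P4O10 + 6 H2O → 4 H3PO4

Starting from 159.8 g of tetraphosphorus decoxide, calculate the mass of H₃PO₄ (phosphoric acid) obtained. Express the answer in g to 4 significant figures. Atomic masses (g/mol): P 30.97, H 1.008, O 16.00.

220.6 g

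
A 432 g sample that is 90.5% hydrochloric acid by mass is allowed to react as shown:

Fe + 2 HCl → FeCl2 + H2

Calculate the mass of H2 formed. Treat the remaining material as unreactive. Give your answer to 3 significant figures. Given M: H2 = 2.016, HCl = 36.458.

Mass of pure HCl = 432 g × 0.905 = 391.0 g.
n(HCl) = 391.0 g / 36.458 g/mol = 10.72 mol.
From the equation the HCl:H2 mole ratio is 2:1, so n(H2) = 10.72 × 1/2 = 5.362 mol.
Mass of H2 = 5.362 mol × 2.016 g/mol = 10.81 g.

10.8 g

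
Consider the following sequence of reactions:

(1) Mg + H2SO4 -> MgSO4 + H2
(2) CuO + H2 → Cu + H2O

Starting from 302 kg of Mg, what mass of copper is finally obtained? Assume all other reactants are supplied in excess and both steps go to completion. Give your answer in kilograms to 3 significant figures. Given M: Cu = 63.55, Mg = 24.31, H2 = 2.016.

789 kg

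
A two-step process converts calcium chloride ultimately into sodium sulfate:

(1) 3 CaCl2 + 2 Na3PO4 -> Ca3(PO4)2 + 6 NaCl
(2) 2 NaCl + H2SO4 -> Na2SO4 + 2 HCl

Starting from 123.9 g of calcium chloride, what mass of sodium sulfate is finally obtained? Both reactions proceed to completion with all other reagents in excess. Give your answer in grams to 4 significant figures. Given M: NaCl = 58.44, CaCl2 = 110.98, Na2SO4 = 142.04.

158.6 g

n(CaCl2) = 123.90 / 110.98 = 1.1164 mol.
Step 1 gives a 3:6 ratio of CaCl2 to NaCl, so n(NaCl) = 2.2328 mol.
In step 2 the NaCl:Na2SO4 ratio is 2:1, so n(Na2SO4) = 1.1164 mol.
Mass of Na2SO4 = 1.1164 × 142.04 = 158.58 g.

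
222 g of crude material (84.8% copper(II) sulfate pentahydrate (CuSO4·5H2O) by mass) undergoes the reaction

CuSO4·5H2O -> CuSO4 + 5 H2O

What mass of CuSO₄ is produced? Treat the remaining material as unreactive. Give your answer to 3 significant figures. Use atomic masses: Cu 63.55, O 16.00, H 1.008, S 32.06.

120 g

Mass of pure CuSO4·5H2O = 222 g × 0.848 = 188.3 g.
M(CuSO4·5H2O) = 63.55 + 32.06 + 9(16.00) + 10(1.008) = 249.69 g/mol.
M(CuSO4) = 63.55 + 32.06 + 4(16.00) = 159.61 g/mol.
n(CuSO4·5H2O) = 188.3 g / 249.69 g/mol = 0.7540 mol.
From the equation the CuSO4·5H2O:CuSO4 mole ratio is 1:1, so n(CuSO4) = 0.7540 × 1/1 = 0.7540 mol.
Mass of CuSO4 = 0.7540 mol × 159.61 g/mol = 120.3 g.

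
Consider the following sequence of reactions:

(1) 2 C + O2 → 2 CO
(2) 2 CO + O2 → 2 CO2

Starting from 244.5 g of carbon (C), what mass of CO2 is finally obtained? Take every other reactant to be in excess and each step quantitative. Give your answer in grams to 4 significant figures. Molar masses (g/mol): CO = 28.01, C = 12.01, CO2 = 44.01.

896.0 g

n(C) = 244.50 / 12.01 = 20.358 mol.
Step 1 gives a 2:2 ratio of C to CO, so n(CO) = 20.358 mol.
In step 2 the CO:CO2 ratio is 2:2, so n(CO2) = 20.358 mol.
Mass of CO2 = 20.358 × 44.01 = 895.96 g.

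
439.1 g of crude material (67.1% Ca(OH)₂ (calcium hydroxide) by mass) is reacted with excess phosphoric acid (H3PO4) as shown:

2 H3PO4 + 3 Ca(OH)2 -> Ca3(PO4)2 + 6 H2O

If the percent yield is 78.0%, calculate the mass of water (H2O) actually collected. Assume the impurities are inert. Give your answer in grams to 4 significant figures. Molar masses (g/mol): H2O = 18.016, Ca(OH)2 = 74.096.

111.8 g

Pure Ca(OH)2 available = 439.1 g × 0.671 = 294.64 g.
n(Ca(OH)2) = 294.64 g / 74.096 g/mol = 3.9764 mol.
From the equation the Ca(OH)2:H2O mole ratio is 3:6, so n(H2O) = 3.9764 × 6/3 = 7.9528 mol.
Mass of H2O = 7.9528 mol × 18.016 g/mol = 143.28 g.
Actual mass collected = 143.28 g × 0.780 = 111.76 g.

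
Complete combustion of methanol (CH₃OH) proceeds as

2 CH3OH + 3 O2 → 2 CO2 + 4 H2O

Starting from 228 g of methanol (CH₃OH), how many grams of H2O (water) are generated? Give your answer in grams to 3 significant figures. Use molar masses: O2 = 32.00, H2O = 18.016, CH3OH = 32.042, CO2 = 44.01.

n(CH3OH) = 228.0 g / 32.042 g/mol = 7.116 mol.
From the equation the CH3OH:H2O mole ratio is 2:4, so n(H2O) = 7.116 × 4/2 = 14.23 mol.
Mass of H2O = 14.23 mol × 18.016 g/mol = 256.4 g.

256 g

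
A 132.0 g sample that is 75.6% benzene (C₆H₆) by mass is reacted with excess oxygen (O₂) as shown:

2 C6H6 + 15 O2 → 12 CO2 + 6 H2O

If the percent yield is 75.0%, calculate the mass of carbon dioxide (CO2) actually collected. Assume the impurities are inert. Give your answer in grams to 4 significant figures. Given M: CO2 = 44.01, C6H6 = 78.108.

253.0 g

Pure C6H6 available = 132.0 g × 0.756 = 99.792 g.
n(C6H6) = 99.792 g / 78.108 g/mol = 1.2776 mol.
From the equation the C6H6:CO2 mole ratio is 2:12, so n(CO2) = 1.2776 × 12/2 = 7.6657 mol.
Mass of CO2 = 7.6657 mol × 44.01 g/mol = 337.37 g.
Actual mass collected = 337.37 g × 0.750 = 253.03 g.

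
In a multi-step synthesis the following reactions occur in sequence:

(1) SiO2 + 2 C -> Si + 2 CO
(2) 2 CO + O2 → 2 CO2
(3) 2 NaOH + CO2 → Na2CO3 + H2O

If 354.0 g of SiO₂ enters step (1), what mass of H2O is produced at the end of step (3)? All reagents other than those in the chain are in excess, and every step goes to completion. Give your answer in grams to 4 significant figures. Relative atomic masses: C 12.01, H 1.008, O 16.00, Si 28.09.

212.3 g

M(SiO2) = 28.09 + 2(16.00) = 60.09 g/mol.
M(H2O) = 2(1.008) + 16.00 = 18.016 g/mol.
n(SiO2) = 354.0 / 60.09 = 5.8912 mol.
Reaction (1): SiO2→CO ratio 1:2 ⇒ n(CO) = 11.782 mol.
Reaction (2): CO→CO2 ratio 2:2 ⇒ n(CO2) = 11.782 mol.
Reaction (3): CO2→H2O ratio 1:1 ⇒ n(H2O) = 11.782 mol.
Mass of H2O = 11.782 × 18.016 = 212.27 g.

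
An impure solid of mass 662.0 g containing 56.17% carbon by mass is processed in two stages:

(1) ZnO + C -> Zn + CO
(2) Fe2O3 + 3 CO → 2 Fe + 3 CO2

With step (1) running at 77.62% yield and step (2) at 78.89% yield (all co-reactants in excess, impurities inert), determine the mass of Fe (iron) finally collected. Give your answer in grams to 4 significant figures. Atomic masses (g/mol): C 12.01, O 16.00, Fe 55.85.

705.9 g

Pure C = 662.0 × 0.5617 = 371.85 g.
M(C) = 12.01 g/mol.
M(Fe) = 55.85 g/mol.
n(C) = 371.85 / 12.01 = 30.961 mol.
Step 1 (C:CO = 1:1): theoretical n(CO) = 30.961 mol; at 77.62% yield, n(CO) = 24.032 mol.
Step 2 (CO:Fe = 3:2): theoretical n(Fe) = 16.021 mol, so theoretical mass = 16.021 × 55.85 = 894.80 g.
At 78.89% yield, actual mass of Fe = 894.80 × 0.7889 = 705.91 g.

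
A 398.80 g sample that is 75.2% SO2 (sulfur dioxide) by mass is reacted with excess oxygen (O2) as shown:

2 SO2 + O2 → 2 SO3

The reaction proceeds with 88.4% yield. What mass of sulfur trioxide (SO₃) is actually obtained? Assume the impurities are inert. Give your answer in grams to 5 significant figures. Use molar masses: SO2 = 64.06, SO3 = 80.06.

331.32 g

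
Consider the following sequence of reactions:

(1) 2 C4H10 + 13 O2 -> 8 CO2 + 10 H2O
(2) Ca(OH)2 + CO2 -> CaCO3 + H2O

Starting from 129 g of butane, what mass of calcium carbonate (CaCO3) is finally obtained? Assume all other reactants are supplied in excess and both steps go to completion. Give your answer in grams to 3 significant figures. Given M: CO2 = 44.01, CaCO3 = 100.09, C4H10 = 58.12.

n(C4H10) = 129.0 / 58.12 = 2.220 mol.
Step 1 gives a 2:8 ratio of C4H10 to CO2, so n(CO2) = 8.878 mol.
In step 2 the CO2:CaCO3 ratio is 1:1, so n(CaCO3) = 8.878 mol.
Mass of CaCO3 = 8.878 × 100.09 = 888.6 g.

889 g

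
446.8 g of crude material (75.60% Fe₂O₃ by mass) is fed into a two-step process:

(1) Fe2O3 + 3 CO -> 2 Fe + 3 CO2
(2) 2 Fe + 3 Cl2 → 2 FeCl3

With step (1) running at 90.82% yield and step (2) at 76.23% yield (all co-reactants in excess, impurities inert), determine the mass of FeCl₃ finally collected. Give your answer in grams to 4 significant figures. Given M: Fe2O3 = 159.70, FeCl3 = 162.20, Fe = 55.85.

Pure Fe2O3 = 446.8 × 0.7560 = 337.78 g.
n(Fe2O3) = 337.78 / 159.70 = 2.1151 mol.
Step 1 (Fe2O3:Fe = 1:2): theoretical n(Fe) = 4.2302 mol; at 90.82% yield, n(Fe) = 3.8419 mol.
Step 2 (Fe:FeCl3 = 2:2): theoretical n(FeCl3) = 3.8419 mol, so theoretical mass = 3.8419 × 162.20 = 623.15 g.
At 76.23% yield, actual mass of FeCl3 = 623.15 × 0.7623 = 475.03 g.

475.0 g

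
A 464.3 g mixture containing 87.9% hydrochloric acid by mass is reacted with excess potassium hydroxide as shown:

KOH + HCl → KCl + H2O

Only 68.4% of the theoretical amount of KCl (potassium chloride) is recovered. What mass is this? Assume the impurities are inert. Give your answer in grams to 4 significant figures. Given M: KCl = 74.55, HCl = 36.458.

Pure HCl available = 464.3 g × 0.879 = 408.12 g.
n(HCl) = 408.12 g / 36.458 g/mol = 11.194 mol.
From the equation the HCl:KCl mole ratio is 1:1, so n(KCl) = 11.194 × 1/1 = 11.194 mol.
Mass of KCl = 11.194 mol × 74.55 g/mol = 834.53 g.
Actual mass collected = 834.53 g × 0.684 = 570.82 g.

570.8 g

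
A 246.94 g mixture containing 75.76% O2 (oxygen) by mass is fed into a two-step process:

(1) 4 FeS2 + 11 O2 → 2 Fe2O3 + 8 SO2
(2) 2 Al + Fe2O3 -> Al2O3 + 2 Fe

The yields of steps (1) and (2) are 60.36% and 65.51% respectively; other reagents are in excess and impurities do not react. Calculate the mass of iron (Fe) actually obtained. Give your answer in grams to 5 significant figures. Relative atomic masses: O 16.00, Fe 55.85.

46.949 g

Pure O2 = 246.94 × 0.7576 = 187.082 g.
M(O2) = 2(16.00) = 32.00 g/mol.
M(Fe) = 55.85 g/mol.
n(O2) = 187.082 / 32.00 = 5.84630 mol.
Step 1 (O2:Fe2O3 = 11:2): theoretical n(Fe2O3) = 1.06296 mol; at 60.36% yield, n(Fe2O3) = 0.641605 mol.
Step 2 (Fe2O3:Fe = 1:2): theoretical n(Fe) = 1.28321 mol, so theoretical mass = 1.28321 × 55.85 = 71.6673 g.
At 65.51% yield, actual mass of Fe = 71.6673 × 0.6551 = 46.9493 g.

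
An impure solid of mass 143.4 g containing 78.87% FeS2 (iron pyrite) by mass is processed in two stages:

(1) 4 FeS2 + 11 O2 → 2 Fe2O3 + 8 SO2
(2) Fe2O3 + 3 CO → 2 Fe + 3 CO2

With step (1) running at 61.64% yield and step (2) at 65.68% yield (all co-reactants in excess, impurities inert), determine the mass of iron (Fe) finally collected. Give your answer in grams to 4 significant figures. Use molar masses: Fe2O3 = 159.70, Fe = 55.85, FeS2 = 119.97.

21.32 g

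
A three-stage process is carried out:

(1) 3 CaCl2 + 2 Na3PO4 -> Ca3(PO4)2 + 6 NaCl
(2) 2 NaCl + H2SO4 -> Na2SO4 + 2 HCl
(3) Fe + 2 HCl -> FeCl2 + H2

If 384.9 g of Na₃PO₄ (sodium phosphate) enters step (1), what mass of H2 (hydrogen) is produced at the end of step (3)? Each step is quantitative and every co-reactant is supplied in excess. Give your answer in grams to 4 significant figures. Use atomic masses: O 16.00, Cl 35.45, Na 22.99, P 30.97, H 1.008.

M(Na3PO4) = 3(22.99) + 30.97 + 4(16.00) = 163.94 g/mol.
M(H2) = 2(1.008) = 2.016 g/mol.
n(Na3PO4) = 384.9 / 163.94 = 2.3478 mol.
Reaction (1): Na3PO4→NaCl ratio 2:6 ⇒ n(NaCl) = 7.0434 mol.
Reaction (2): NaCl→HCl ratio 2:2 ⇒ n(HCl) = 7.0434 mol.
Reaction (3): HCl→H2 ratio 2:1 ⇒ n(H2) = 3.5217 mol.
Mass of H2 = 3.5217 × 2.016 = 7.0998 g.

7.100 g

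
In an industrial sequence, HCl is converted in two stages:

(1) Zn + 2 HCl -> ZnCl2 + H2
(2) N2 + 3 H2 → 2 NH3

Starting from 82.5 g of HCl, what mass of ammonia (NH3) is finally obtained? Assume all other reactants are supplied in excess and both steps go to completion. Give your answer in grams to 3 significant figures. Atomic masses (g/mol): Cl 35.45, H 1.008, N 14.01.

M(HCl) = 1.008 + 35.45 = 36.458 g/mol.
M(NH3) = 14.01 + 3(1.008) = 17.034 g/mol.
n(HCl) = 82.50 / 36.458 = 2.263 mol.
Step 1 gives a 2:1 ratio of HCl to H2, so n(H2) = 1.131 mol.
In step 2 the H2:NH3 ratio is 3:2, so n(NH3) = 0.7543 mol.
Mass of NH3 = 0.7543 × 17.034 = 12.85 g.

12.8 g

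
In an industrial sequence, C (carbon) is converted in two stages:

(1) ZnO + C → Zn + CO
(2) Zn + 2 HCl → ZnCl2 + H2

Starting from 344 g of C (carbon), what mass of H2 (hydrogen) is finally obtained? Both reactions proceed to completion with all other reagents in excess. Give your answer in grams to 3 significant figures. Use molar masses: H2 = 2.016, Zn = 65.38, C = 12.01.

57.7 g

n(C) = 344.0 / 12.01 = 28.64 mol.
Step 1 gives a 1:1 ratio of C to Zn, so n(Zn) = 28.64 mol.
In step 2 the Zn:H2 ratio is 1:1, so n(H2) = 28.64 mol.
Mass of H2 = 28.64 × 2.016 = 57.74 g.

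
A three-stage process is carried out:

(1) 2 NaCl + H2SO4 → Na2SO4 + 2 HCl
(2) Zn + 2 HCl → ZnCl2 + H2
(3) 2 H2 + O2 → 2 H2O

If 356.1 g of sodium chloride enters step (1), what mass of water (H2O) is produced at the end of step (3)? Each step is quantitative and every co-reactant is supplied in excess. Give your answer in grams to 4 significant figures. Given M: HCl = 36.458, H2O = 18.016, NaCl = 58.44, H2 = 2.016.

n(NaCl) = 356.1 / 58.44 = 6.0934 mol.
Reaction (1): NaCl→HCl ratio 2:2 ⇒ n(HCl) = 6.0934 mol.
Reaction (2): HCl→H2 ratio 2:1 ⇒ n(H2) = 3.0467 mol.
Reaction (3): H2→H2O ratio 2:2 ⇒ n(H2O) = 3.0467 mol.
Mass of H2O = 3.0467 × 18.016 = 54.890 g.

54.89 g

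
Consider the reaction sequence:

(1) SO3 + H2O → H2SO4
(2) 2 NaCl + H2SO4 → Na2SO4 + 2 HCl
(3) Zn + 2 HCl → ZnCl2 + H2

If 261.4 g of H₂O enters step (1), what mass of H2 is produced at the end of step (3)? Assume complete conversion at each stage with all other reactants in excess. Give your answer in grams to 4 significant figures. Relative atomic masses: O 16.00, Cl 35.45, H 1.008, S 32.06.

M(H2O) = 2(1.008) + 16.00 = 18.016 g/mol.
M(H2) = 2(1.008) = 2.016 g/mol.
n(H2O) = 261.4 / 18.016 = 14.509 mol.
Reaction (1): H2O→H2SO4 ratio 1:1 ⇒ n(H2SO4) = 14.509 mol.
Reaction (2): H2SO4→HCl ratio 1:2 ⇒ n(HCl) = 29.019 mol.
Reaction (3): HCl→H2 ratio 2:1 ⇒ n(H2) = 14.509 mol.
Mass of H2 = 14.509 × 2.016 = 29.251 g.

29.25 g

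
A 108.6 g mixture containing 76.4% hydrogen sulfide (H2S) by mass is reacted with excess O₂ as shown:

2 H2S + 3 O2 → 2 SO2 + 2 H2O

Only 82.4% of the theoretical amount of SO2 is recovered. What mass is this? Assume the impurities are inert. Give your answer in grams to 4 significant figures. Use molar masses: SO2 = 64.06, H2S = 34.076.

128.5 g

Pure H2S available = 108.6 g × 0.764 = 82.970 g.
n(H2S) = 82.970 g / 34.076 g/mol = 2.4349 mol.
From the equation the H2S:SO2 mole ratio is 2:2, so n(SO2) = 2.4349 × 2/2 = 2.4349 mol.
Mass of SO2 = 2.4349 mol × 64.06 g/mol = 155.98 g.
Actual mass collected = 155.98 g × 0.824 = 128.53 g.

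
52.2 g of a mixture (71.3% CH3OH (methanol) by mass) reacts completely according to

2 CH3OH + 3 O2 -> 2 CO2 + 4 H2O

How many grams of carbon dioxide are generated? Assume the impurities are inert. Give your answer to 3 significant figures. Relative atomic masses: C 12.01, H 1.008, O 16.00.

51.1 g

Mass of pure CH3OH = 52.2 g × 0.713 = 37.22 g.
M(CH3OH) = 12.01 + 4(1.008) + 16.00 = 32.042 g/mol.
M(CO2) = 12.01 + 2(16.00) = 44.01 g/mol.
n(CH3OH) = 37.22 g / 32.042 g/mol = 1.162 mol.
From the equation the CH3OH:CO2 mole ratio is 2:2, so n(CO2) = 1.162 × 2/2 = 1.162 mol.
Mass of CO2 = 1.162 mol × 44.01 g/mol = 51.12 g.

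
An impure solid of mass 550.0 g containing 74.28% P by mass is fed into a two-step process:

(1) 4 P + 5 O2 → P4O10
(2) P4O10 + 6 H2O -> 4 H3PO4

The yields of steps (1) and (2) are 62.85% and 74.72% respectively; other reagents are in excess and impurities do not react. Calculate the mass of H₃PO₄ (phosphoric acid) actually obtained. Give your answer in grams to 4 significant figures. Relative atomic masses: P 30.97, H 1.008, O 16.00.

Pure P = 550.0 × 0.7428 = 408.54 g.
M(P) = 30.97 g/mol.
M(H3PO4) = 3(1.008) + 30.97 + 4(16.00) = 97.994 g/mol.
n(P) = 408.54 / 30.97 = 13.191 mol.
Step 1 (P:P4O10 = 4:1): theoretical n(P4O10) = 3.2979 mol; at 62.85% yield, n(P4O10) = 2.0727 mol.
Step 2 (P4O10:H3PO4 = 1:4): theoretical n(H3PO4) = 8.2908 mol, so theoretical mass = 8.2908 × 97.994 = 812.45 g.
At 74.72% yield, actual mass of H3PO4 = 812.45 × 0.7472 = 607.06 g.

607.1 g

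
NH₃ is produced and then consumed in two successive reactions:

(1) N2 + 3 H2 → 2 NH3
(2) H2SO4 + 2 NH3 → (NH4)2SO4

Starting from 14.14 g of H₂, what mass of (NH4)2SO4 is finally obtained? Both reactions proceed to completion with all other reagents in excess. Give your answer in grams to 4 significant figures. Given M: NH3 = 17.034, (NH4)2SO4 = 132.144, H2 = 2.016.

308.9 g

n(H2) = 14.140 / 2.016 = 7.0139 mol.
Step 1 gives a 3:2 ratio of H2 to NH3, so n(NH3) = 4.6759 mol.
In step 2 the NH3:(NH4)2SO4 ratio is 2:1, so n((NH4)2SO4) = 2.3380 mol.
Mass of (NH4)2SO4 = 2.3380 × 132.144 = 308.95 g.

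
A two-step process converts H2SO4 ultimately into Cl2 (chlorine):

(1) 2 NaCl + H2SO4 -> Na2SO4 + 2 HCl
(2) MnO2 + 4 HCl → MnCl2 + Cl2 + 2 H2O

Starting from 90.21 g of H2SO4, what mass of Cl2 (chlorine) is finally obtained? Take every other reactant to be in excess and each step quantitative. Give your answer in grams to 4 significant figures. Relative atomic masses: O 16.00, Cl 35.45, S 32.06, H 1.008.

32.61 g

M(H2SO4) = 2(1.008) + 32.06 + 4(16.00) = 98.076 g/mol.
M(Cl2) = 2(35.45) = 70.90 g/mol.
n(H2SO4) = 90.210 / 98.076 = 0.91980 mol.
Step 1 gives a 1:2 ratio of H2SO4 to HCl, so n(HCl) = 1.8396 mol.
In step 2 the HCl:Cl2 ratio is 4:1, so n(Cl2) = 0.45990 mol.
Mass of Cl2 = 0.45990 × 70.90 = 32.607 g.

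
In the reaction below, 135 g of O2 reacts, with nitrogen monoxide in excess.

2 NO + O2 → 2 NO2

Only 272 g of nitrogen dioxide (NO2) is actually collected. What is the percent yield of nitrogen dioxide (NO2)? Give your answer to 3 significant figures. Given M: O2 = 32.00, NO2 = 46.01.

70.1 %

n(O2) = 135.0 g / 32.00 g/mol = 4.219 mol.
From the equation the O2:NO2 mole ratio is 1:2, so n(NO2) = 4.219 × 2/1 = 8.438 mol.
Mass of NO2 = 8.438 mol × 46.01 g/mol = 388.2 g.
This is the theoretical yield. Percent yield = 272 g / 388.2 g × 100% = 70.07%.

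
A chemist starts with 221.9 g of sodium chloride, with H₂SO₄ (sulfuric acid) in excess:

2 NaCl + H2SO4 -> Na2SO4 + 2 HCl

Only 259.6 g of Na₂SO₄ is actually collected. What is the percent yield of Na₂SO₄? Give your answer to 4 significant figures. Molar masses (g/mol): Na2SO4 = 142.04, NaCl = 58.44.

n(NaCl) = 221.90 g / 58.44 g/mol = 3.7971 mol.
From the equation the NaCl:Na2SO4 mole ratio is 2:1, so n(Na2SO4) = 3.7971 × 1/2 = 1.8985 mol.
Mass of Na2SO4 = 1.8985 mol × 142.04 g/mol = 269.67 g.
This is the theoretical yield. Percent yield = 259.6 g / 269.67 g × 100% = 96.267%.

96.27 %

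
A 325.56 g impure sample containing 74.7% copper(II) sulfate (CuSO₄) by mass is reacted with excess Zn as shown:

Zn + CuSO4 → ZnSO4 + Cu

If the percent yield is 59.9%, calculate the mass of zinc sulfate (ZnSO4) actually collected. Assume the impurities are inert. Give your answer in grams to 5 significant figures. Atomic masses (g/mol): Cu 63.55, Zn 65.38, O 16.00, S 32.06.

Pure CuSO4 available = 325.56 g × 0.747 = 243.193 g.
M(CuSO4) = 63.55 + 32.06 + 4(16.00) = 159.61 g/mol.
M(ZnSO4) = 65.38 + 32.06 + 4(16.00) = 161.44 g/mol.
n(CuSO4) = 243.193 g / 159.61 g/mol = 1.52367 mol.
From the equation the CuSO4:ZnSO4 mole ratio is 1:1, so n(ZnSO4) = 1.52367 × 1/1 = 1.52367 mol.
Mass of ZnSO4 = 1.52367 mol × 161.44 g/mol = 245.982 g.
Actual mass collected = 245.982 g × 0.599 = 147.343 g.

147.34 g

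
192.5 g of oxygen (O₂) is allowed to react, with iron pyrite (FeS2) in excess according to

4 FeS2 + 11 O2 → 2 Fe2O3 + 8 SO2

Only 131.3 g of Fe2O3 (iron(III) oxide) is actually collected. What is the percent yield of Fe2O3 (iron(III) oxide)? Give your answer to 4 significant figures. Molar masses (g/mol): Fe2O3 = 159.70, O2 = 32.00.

n(O2) = 192.50 g / 32.00 g/mol = 6.0156 mol.
From the equation the O2:Fe2O3 mole ratio is 11:2, so n(Fe2O3) = 6.0156 × 2/11 = 1.0938 mol.
Mass of Fe2O3 = 1.0938 mol × 159.70 g/mol = 174.67 g.
This is the theoretical yield. Percent yield = 131.3 g / 174.67 g × 100% = 75.170%.

75.17 %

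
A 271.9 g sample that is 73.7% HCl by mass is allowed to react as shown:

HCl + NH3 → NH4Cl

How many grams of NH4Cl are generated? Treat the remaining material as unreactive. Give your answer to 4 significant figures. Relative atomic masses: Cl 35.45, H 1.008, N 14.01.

Mass of pure HCl = 271.9 g × 0.737 = 200.39 g.
M(HCl) = 1.008 + 35.45 = 36.458 g/mol.
M(NH4Cl) = 14.01 + 4(1.008) + 35.45 = 53.492 g/mol.
n(HCl) = 200.39 g / 36.458 g/mol = 5.4965 mol.
From the equation the HCl:NH4Cl mole ratio is 1:1, so n(NH4Cl) = 5.4965 × 1/1 = 5.4965 mol.
Mass of NH4Cl = 5.4965 mol × 53.492 g/mol = 294.02 g.

294.0 g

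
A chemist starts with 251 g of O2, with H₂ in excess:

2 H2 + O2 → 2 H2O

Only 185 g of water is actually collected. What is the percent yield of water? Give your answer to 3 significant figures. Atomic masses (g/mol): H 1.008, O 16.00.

65.5 %

M(O2) = 2(16.00) = 32.00 g/mol.
M(H2O) = 2(1.008) + 16.00 = 18.016 g/mol.
n(O2) = 251.0 g / 32.00 g/mol = 7.844 mol.
From the equation the O2:H2O mole ratio is 1:2, so n(H2O) = 7.844 × 2/1 = 15.69 mol.
Mass of H2O = 15.69 mol × 18.016 g/mol = 282.6 g.
This is the theoretical yield. Percent yield = 185 g / 282.6 g × 100% = 65.46%.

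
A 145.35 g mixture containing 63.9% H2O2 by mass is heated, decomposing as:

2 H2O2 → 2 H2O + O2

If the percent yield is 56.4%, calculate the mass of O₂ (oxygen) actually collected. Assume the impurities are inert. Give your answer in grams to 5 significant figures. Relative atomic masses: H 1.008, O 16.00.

Pure H2O2 available = 145.35 g × 0.639 = 92.8786 g.
M(H2O2) = 2(1.008) + 2(16.00) = 34.016 g/mol.
M(O2) = 2(16.00) = 32.00 g/mol.
n(H2O2) = 92.8786 g / 34.016 g/mol = 2.73044 mol.
From the equation the H2O2:O2 mole ratio is 2:1, so n(O2) = 2.73044 × 1/2 = 1.36522 mol.
Mass of O2 = 1.36522 mol × 32.00 g/mol = 43.6870 g.
Actual mass collected = 43.6870 g × 0.564 = 24.6395 g.

24.639 g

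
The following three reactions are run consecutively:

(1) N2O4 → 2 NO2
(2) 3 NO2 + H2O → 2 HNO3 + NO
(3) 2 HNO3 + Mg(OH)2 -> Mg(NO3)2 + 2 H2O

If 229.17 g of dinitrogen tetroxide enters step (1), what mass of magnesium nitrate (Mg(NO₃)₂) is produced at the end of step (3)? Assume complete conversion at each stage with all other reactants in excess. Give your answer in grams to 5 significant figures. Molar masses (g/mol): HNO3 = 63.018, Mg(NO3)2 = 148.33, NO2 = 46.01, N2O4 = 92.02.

n(N2O4) = 229.17 / 92.02 = 2.49044 mol.
Reaction (1): N2O4→NO2 ratio 1:2 ⇒ n(NO2) = 4.98087 mol.
Reaction (2): NO2→HNO3 ratio 3:2 ⇒ n(HNO3) = 3.32058 mol.
Reaction (3): HNO3→Mg(NO3)2 ratio 2:1 ⇒ n(Mg(NO3)2) = 1.66029 mol.
Mass of Mg(NO3)2 = 1.66029 × 148.33 = 246.271 g.

246.27 g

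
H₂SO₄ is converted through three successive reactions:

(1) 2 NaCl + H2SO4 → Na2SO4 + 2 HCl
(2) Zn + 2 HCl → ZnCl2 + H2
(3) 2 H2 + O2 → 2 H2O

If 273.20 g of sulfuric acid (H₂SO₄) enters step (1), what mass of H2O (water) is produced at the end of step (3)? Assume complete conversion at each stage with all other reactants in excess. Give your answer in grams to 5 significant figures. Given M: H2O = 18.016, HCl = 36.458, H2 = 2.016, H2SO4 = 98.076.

50.185 g

n(H2SO4) = 273.20 / 98.076 = 2.78559 mol.
Reaction (1): H2SO4→HCl ratio 1:2 ⇒ n(HCl) = 5.57119 mol.
Reaction (2): HCl→H2 ratio 2:1 ⇒ n(H2) = 2.78559 mol.
Reaction (3): H2→H2O ratio 2:2 ⇒ n(H2O) = 2.78559 mol.
Mass of H2O = 2.78559 × 18.016 = 50.1853 g.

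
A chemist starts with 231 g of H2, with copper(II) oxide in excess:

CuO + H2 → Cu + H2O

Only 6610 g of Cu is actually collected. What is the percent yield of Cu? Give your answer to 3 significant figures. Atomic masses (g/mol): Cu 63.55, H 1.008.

90.8 %

M(H2) = 2(1.008) = 2.016 g/mol.
M(Cu) = 63.55 g/mol.
n(H2) = 231.0 g / 2.016 g/mol = 114.6 mol.
From the equation the H2:Cu mole ratio is 1:1, so n(Cu) = 114.6 × 1/1 = 114.6 mol.
Mass of Cu = 114.6 mol × 63.55 g/mol = 7282 g.
This is the theoretical yield. Percent yield = 6610 g / 7282 g × 100% = 90.77%.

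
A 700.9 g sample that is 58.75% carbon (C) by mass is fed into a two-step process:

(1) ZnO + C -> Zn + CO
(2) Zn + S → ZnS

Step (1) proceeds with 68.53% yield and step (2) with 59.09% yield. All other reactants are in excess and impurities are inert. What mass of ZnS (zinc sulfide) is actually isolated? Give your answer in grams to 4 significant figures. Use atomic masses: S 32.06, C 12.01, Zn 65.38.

1353 g

Pure C = 700.9 × 0.5875 = 411.78 g.
M(C) = 12.01 g/mol.
M(ZnS) = 65.38 + 32.06 = 97.44 g/mol.
n(C) = 411.78 / 12.01 = 34.286 mol.
Step 1 (C:Zn = 1:1): theoretical n(Zn) = 34.286 mol; at 68.53% yield, n(Zn) = 23.496 mol.
Step 2 (Zn:ZnS = 1:1): theoretical n(ZnS) = 23.496 mol, so theoretical mass = 23.496 × 97.44 = 2289.5 g.
At 59.09% yield, actual mass of ZnS = 2289.5 × 0.5909 = 1352.9 g.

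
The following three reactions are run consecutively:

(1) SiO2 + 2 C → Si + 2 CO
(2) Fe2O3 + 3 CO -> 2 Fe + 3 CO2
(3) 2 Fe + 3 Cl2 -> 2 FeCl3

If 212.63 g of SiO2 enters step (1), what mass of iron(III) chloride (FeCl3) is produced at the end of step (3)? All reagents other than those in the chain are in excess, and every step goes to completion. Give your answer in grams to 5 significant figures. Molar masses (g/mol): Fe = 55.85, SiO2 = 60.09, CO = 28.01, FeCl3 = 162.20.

n(SiO2) = 212.63 / 60.09 = 3.53853 mol.
Reaction (1): SiO2→CO ratio 1:2 ⇒ n(CO) = 7.07705 mol.
Reaction (2): CO→Fe ratio 3:2 ⇒ n(Fe) = 4.71803 mol.
Reaction (3): Fe→FeCl3 ratio 2:2 ⇒ n(FeCl3) = 4.71803 mol.
Mass of FeCl3 = 4.71803 × 162.20 = 765.265 g.

765.27 g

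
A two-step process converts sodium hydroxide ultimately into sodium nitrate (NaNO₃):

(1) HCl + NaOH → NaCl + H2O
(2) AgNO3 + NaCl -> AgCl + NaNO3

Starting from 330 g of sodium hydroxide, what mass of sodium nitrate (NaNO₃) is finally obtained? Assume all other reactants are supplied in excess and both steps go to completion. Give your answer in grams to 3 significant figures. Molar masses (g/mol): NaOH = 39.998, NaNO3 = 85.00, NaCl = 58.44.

n(NaOH) = 330.0 / 39.998 = 8.250 mol.
Step 1 gives a 1:1 ratio of NaOH to NaCl, so n(NaCl) = 8.250 mol.
In step 2 the NaCl:NaNO3 ratio is 1:1, so n(NaNO3) = 8.250 mol.
Mass of NaNO3 = 8.250 × 85.00 = 701.3 g.

701 g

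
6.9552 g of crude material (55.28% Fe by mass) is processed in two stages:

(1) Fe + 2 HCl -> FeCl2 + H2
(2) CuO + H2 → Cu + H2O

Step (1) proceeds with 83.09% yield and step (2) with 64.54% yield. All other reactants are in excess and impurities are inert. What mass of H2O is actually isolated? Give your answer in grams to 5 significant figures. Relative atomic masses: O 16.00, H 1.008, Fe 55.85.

0.66511 g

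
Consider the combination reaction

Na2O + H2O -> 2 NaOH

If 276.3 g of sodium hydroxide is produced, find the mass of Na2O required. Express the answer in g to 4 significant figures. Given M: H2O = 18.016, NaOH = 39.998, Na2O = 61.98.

n(NaOH) = 276.30 g / 39.998 g/mol = 6.9078 mol.
From the equation the NaOH:Na2O mole ratio is 2:1, so n(Na2O) = 6.9078 × 1/2 = 3.4539 mol.
Mass of Na2O = 3.4539 mol × 61.98 g/mol = 214.07 g.

214.1 g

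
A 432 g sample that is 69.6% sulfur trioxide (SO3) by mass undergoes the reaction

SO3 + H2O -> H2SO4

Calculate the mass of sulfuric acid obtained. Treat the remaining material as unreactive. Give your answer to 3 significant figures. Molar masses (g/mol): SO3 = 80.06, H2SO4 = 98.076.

368 g

Mass of pure SO3 = 432 g × 0.696 = 300.7 g.
n(SO3) = 300.7 g / 80.06 g/mol = 3.756 mol.
From the equation the SO3:H2SO4 mole ratio is 1:1, so n(H2SO4) = 3.756 × 1/1 = 3.756 mol.
Mass of H2SO4 = 3.756 mol × 98.076 g/mol = 368.3 g.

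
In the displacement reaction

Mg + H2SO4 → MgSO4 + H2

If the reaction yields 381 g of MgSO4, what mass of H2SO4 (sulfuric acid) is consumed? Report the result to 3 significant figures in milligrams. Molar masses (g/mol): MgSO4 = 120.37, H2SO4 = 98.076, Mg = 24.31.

n(MgSO4) = 381.0 g / 120.37 g/mol = 3.165 mol.
From the equation the MgSO4:H2SO4 mole ratio is 1:1, so n(H2SO4) = 3.165 × 1/1 = 3.165 mol.
Mass of H2SO4 = 3.165 mol × 98.076 g/mol = 310.4 g.
Converting to mg: 310.4 g = 310000 mg.

310000 mg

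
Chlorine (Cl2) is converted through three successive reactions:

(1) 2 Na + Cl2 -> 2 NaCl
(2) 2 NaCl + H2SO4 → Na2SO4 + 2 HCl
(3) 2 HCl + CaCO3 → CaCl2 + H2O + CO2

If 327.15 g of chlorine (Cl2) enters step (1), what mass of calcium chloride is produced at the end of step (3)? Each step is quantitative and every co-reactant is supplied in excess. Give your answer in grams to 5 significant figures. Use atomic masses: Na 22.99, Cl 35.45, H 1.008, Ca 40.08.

M(Cl2) = 2(35.45) = 70.90 g/mol.
M(CaCl2) = 40.08 + 2(35.45) = 110.98 g/mol.
n(Cl2) = 327.15 / 70.90 = 4.61425 mol.
Reaction (1): Cl2→NaCl ratio 1:2 ⇒ n(NaCl) = 9.22849 mol.
Reaction (2): NaCl→HCl ratio 2:2 ⇒ n(HCl) = 9.22849 mol.
Reaction (3): HCl→CaCl2 ratio 2:1 ⇒ n(CaCl2) = 4.61425 mol.
Mass of CaCl2 = 4.61425 × 110.98 = 512.089 g.

512.09 g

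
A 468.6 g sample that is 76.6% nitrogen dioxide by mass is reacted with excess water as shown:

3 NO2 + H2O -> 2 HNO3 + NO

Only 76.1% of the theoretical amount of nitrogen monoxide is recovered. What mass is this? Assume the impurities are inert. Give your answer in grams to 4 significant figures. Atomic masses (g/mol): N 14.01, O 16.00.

Pure NO2 available = 468.6 g × 0.766 = 358.95 g.
M(NO2) = 14.01 + 2(16.00) = 46.01 g/mol.
M(NO) = 14.01 + 16.00 = 30.01 g/mol.
n(NO2) = 358.95 g / 46.01 g/mol = 7.8015 mol.
From the equation the NO2:NO mole ratio is 3:1, so n(NO) = 7.8015 × 1/3 = 2.6005 mol.
Mass of NO = 2.6005 mol × 30.01 g/mol = 78.041 g.
Actual mass collected = 78.041 g × 0.761 = 59.389 g.

59.39 g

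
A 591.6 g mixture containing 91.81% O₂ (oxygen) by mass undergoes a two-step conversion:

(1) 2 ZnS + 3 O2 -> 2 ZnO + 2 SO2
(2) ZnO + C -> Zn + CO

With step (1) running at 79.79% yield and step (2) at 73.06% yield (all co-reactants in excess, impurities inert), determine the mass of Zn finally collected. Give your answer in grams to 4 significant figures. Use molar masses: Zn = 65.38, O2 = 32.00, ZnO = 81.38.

Pure O2 = 591.6 × 0.9181 = 543.15 g.
n(O2) = 543.15 / 32.00 = 16.973 mol.
Step 1 (O2:ZnO = 3:2): theoretical n(ZnO) = 11.316 mol; at 79.79% yield, n(ZnO) = 9.0287 mol.
Step 2 (ZnO:Zn = 1:1): theoretical n(Zn) = 9.0287 mol, so theoretical mass = 9.0287 × 65.38 = 590.30 g.
At 73.06% yield, actual mass of Zn = 590.30 × 0.7306 = 431.27 g.

431.3 g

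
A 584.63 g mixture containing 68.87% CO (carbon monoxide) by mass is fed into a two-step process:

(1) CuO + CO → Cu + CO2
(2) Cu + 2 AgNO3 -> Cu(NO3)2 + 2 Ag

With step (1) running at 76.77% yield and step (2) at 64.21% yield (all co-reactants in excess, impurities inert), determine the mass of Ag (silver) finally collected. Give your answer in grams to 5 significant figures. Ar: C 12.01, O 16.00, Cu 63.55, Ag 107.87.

Pure CO = 584.63 × 0.6887 = 402.635 g.
M(CO) = 12.01 + 16.00 = 28.01 g/mol.
M(Ag) = 107.87 g/mol.
n(CO) = 402.635 / 28.01 = 14.3747 mol.
Step 1 (CO:Cu = 1:1): theoretical n(Cu) = 14.3747 mol; at 76.77% yield, n(Cu) = 11.0354 mol.
Step 2 (Cu:Ag = 1:2): theoretical n(Ag) = 22.0709 mol, so theoretical mass = 22.0709 × 107.87 = 2380.79 g.
At 64.21% yield, actual mass of Ag = 2380.79 × 0.6421 = 1528.70 g.

1528.7 g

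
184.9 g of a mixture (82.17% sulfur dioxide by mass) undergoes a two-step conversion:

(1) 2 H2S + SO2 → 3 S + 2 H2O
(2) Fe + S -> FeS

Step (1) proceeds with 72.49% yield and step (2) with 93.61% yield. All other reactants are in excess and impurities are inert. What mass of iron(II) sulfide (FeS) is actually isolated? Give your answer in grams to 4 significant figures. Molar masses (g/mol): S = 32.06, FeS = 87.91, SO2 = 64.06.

Pure SO2 = 184.9 × 0.8217 = 151.93 g.
n(SO2) = 151.93 / 64.06 = 2.3717 mol.
Step 1 (SO2:S = 1:3): theoretical n(S) = 7.1152 mol; at 72.49% yield, n(S) = 5.1578 mol.
Step 2 (S:FeS = 1:1): theoretical n(FeS) = 5.1578 mol, so theoretical mass = 5.1578 × 87.91 = 453.42 g.
At 93.61% yield, actual mass of FeS = 453.42 × 0.9361 = 424.45 g.

424.4 g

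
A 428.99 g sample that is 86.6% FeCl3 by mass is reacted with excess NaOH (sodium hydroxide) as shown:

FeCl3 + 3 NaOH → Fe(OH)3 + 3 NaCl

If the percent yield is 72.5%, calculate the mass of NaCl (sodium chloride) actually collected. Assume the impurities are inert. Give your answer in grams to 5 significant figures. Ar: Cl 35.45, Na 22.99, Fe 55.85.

Pure FeCl3 available = 428.99 g × 0.866 = 371.505 g.
M(FeCl3) = 55.85 + 3(35.45) = 162.20 g/mol.
M(NaCl) = 22.99 + 35.45 = 58.44 g/mol.
n(FeCl3) = 371.505 g / 162.20 g/mol = 2.29042 mol.
From the equation the FeCl3:NaCl mole ratio is 1:3, so n(NaCl) = 2.29042 × 3/1 = 6.87125 mol.
Mass of NaCl = 6.87125 mol × 58.44 g/mol = 401.556 g.
Actual mass collected = 401.556 g × 0.725 = 291.128 g.

291.13 g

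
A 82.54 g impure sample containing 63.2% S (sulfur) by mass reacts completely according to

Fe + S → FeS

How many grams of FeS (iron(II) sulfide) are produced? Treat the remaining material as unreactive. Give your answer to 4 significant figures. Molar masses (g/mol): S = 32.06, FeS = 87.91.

Mass of pure S = 82.54 g × 0.632 = 52.165 g.
n(S) = 52.165 g / 32.06 g/mol = 1.6271 mol.
From the equation the S:FeS mole ratio is 1:1, so n(FeS) = 1.6271 × 1/1 = 1.6271 mol.
Mass of FeS = 1.6271 mol × 87.91 g/mol = 143.04 g.

143.0 g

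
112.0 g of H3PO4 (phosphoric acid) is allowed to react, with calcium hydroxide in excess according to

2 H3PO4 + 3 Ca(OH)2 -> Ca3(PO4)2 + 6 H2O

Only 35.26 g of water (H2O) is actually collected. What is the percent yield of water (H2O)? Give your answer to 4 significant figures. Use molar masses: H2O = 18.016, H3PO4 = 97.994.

57.08 %

n(H3PO4) = 112.00 g / 97.994 g/mol = 1.1429 mol.
From the equation the H3PO4:H2O mole ratio is 2:6, so n(H2O) = 1.1429 × 6/2 = 3.4288 mol.
Mass of H2O = 3.4288 mol × 18.016 g/mol = 61.773 g.
This is the theoretical yield. Percent yield = 35.26 g / 61.773 g × 100% = 57.080%.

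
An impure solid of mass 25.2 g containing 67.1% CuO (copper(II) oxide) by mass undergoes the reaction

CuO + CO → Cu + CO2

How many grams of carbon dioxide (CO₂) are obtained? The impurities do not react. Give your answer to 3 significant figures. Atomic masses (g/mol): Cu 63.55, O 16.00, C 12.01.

9.35 g

Mass of pure CuO = 25.2 g × 0.671 = 16.91 g.
M(CuO) = 63.55 + 16.00 = 79.55 g/mol.
M(CO2) = 12.01 + 2(16.00) = 44.01 g/mol.
n(CuO) = 16.91 g / 79.55 g/mol = 0.2126 mol.
From the equation the CuO:CO2 mole ratio is 1:1, so n(CO2) = 0.2126 × 1/1 = 0.2126 mol.
Mass of CO2 = 0.2126 mol × 44.01 g/mol = 9.355 g.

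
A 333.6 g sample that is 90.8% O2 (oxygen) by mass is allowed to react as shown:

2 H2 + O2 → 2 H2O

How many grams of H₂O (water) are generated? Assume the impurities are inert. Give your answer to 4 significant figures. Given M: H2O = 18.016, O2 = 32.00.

341.1 g

Mass of pure O2 = 333.6 g × 0.908 = 302.91 g.
n(O2) = 302.91 g / 32.00 g/mol = 9.4659 mol.
From the equation the O2:H2O mole ratio is 1:2, so n(H2O) = 9.4659 × 2/1 = 18.932 mol.
Mass of H2O = 18.932 mol × 18.016 g/mol = 341.08 g.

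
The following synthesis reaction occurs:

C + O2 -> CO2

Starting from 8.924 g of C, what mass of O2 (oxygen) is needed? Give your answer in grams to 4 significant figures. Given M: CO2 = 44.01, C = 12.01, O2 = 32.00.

23.78 g

n(C) = 8.9240 g / 12.01 g/mol = 0.74305 mol.
From the equation the C:O2 mole ratio is 1:1, so n(O2) = 0.74305 × 1/1 = 0.74305 mol.
Mass of O2 = 0.74305 mol × 32.00 g/mol = 23.778 g.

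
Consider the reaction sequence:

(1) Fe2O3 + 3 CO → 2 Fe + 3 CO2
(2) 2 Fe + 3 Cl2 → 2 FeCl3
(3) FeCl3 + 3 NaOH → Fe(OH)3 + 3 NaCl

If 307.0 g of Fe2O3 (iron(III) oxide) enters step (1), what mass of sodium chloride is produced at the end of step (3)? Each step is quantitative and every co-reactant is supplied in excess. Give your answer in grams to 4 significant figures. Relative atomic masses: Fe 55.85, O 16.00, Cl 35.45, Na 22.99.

M(Fe2O3) = 2(55.85) + 3(16.00) = 159.70 g/mol.
M(NaCl) = 22.99 + 35.45 = 58.44 g/mol.
n(Fe2O3) = 307.0 / 159.70 = 1.9224 mol.
Reaction (1): Fe2O3→Fe ratio 1:2 ⇒ n(Fe) = 3.8447 mol.
Reaction (2): Fe→FeCl3 ratio 2:2 ⇒ n(FeCl3) = 3.8447 mol.
Reaction (3): FeCl3→NaCl ratio 1:3 ⇒ n(NaCl) = 11.534 mol.
Mass of NaCl = 11.534 × 58.44 = 674.05 g.

674.1 g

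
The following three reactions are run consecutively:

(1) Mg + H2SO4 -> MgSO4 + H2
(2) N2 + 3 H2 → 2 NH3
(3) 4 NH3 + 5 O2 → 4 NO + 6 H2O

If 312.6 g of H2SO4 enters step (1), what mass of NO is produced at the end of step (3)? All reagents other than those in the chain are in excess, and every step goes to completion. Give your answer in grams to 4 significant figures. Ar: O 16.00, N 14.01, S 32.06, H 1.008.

M(H2SO4) = 2(1.008) + 32.06 + 4(16.00) = 98.076 g/mol.
M(NO) = 14.01 + 16.00 = 30.01 g/mol.
n(H2SO4) = 312.6 / 98.076 = 3.1873 mol.
Reaction (1): H2SO4→H2 ratio 1:1 ⇒ n(H2) = 3.1873 mol.
Reaction (2): H2→NH3 ratio 3:2 ⇒ n(NH3) = 2.1249 mol.
Reaction (3): NH3→NO ratio 4:4 ⇒ n(NO) = 2.1249 mol.
Mass of NO = 2.1249 × 30.01 = 63.768 g.

63.77 g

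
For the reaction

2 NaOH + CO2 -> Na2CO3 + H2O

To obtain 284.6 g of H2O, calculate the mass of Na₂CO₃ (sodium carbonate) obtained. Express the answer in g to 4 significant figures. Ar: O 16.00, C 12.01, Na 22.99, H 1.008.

1674 g

M(H2O) = 2(1.008) + 16.00 = 18.016 g/mol.
M(Na2CO3) = 2(22.99) + 12.01 + 3(16.00) = 105.99 g/mol.
n(H2O) = 284.60 g / 18.016 g/mol = 15.797 mol.
From the equation the H2O:Na2CO3 mole ratio is 1:1, so n(Na2CO3) = 15.797 × 1/1 = 15.797 mol.
Mass of Na2CO3 = 15.797 mol × 105.99 g/mol = 1674.3 g.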